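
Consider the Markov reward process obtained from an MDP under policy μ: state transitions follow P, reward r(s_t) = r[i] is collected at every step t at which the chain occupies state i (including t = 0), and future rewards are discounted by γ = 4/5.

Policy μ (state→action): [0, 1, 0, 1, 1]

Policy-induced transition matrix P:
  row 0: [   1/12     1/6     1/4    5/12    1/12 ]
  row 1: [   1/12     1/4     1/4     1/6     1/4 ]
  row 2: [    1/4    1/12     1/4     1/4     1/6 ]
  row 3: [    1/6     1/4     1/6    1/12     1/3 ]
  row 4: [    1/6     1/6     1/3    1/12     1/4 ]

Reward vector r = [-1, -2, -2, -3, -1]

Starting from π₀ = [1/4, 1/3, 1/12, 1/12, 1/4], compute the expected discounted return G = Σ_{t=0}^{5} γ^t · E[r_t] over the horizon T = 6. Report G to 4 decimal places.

t=0: π = [0.2500, 0.3333, 0.0833, 0.0833, 0.2500], E[r] = -1.5833, γ^t·E[r] = -1.583333, running G = -1.583333
t=1: π = [0.1250, 0.1944, 0.2639, 0.2083, 0.2083], E[r] = -1.8750, γ^t·E[r] = -1.500000, running G = -3.083333
t=2: π = [0.1620, 0.1782, 0.2500, 0.1852, 0.2245], E[r] = -1.7986, γ^t·E[r] = -1.151111, running G = -4.234444
t=3: π = [0.1591, 0.1761, 0.2533, 0.1939, 0.2176], E[r] = -1.8171, γ^t·E[r] = -0.930370, running G = -5.164815
t=4: π = [0.1598, 0.1764, 0.2520, 0.1933, 0.2185], E[r] = -1.8149, γ^t·E[r] = -0.743388, running G = -5.908202
t=5: π = [0.1596, 0.1765, 0.2521, 0.1933, 0.2185], E[r] = -1.8152, γ^t·E[r] = -0.594802, running G = -6.503005

G = -6.5030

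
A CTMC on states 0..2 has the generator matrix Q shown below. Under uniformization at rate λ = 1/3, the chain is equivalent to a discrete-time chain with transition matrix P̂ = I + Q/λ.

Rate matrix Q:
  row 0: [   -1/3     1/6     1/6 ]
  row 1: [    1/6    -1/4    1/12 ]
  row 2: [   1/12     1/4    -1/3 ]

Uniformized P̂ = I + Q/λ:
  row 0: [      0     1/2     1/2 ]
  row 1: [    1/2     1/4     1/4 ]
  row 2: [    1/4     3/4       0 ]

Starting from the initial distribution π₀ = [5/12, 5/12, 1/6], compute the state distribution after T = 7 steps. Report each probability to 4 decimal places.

π = [0.2906, 0.4517, 0.2577]

t=0: π = [0.4167, 0.4167, 0.1667]
t=1: π = [0.2500, 0.4375, 0.3125]
t=2: π = [0.2969, 0.4688, 0.2344]
t=3: π = [0.2930, 0.4414, 0.2656]
t=4: π = [0.2871, 0.4561, 0.2568]
t=5: π = [0.2922, 0.4502, 0.2576]
t=6: π = [0.2895, 0.4518, 0.2587]
t=7: π = [0.2906, 0.4517, 0.2577]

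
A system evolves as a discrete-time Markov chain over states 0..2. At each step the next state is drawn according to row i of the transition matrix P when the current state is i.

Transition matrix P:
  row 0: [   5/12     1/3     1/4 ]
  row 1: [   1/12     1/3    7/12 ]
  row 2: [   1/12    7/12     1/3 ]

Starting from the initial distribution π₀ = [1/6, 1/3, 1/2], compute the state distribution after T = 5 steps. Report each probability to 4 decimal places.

π = [0.1252, 0.4417, 0.4331]

t=0: π = [0.1667, 0.3333, 0.5000]
t=1: π = [0.1389, 0.4583, 0.4028]
t=2: π = [0.1296, 0.4340, 0.4363]
t=3: π = [0.1265, 0.4424, 0.4310]
t=4: π = [0.1255, 0.4411, 0.4334]
t=5: π = [0.1252, 0.4417, 0.4331]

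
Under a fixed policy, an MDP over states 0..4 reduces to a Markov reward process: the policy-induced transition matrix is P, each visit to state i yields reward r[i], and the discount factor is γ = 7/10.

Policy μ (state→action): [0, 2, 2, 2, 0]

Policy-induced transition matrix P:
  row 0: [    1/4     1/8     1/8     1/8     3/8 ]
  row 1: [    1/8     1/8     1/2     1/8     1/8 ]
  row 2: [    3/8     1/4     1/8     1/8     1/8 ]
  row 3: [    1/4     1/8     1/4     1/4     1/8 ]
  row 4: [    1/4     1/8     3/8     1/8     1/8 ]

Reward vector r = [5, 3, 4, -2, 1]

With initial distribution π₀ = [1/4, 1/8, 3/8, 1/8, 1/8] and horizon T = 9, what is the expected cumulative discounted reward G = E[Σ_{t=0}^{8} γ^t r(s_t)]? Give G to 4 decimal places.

t=0: π = [0.2500, 0.1250, 0.3750, 0.1250, 0.1250], E[r] = 3.0000, γ^t·E[r] = 3.000000, running G = 3.000000
t=1: π = [0.2813, 0.1719, 0.2188, 0.1406, 0.1875], E[r] = 2.7031, γ^t·E[r] = 1.892188, running G = 4.892188
t=2: π = [0.2559, 0.1523, 0.2539, 0.1426, 0.1953], E[r] = 2.6621, γ^t·E[r] = 1.304434, running G = 6.196621
t=3: π = [0.2627, 0.1567, 0.2488, 0.1428, 0.1890], E[r] = 2.6821, γ^t·E[r] = 0.919970, running G = 7.116591
t=4: π = [0.2615, 0.1561, 0.2489, 0.1429, 0.1907], E[r] = 2.6763, γ^t·E[r] = 0.642572, running G = 7.759164
t=5: π = [0.2616, 0.1561, 0.2491, 0.1429, 0.1904], E[r] = 2.6772, γ^t·E[r] = 0.449960, running G = 8.209124
t=6: π = [0.2616, 0.1561, 0.2490, 0.1429, 0.1904], E[r] = 2.6771, γ^t·E[r] = 0.314964, running G = 8.524087
t=7: π = [0.2616, 0.1561, 0.2490, 0.1429, 0.1904], E[r] = 2.6771, γ^t·E[r] = 0.220473, running G = 8.744560
t=8: π = [0.2616, 0.1561, 0.2490, 0.1429, 0.1904], E[r] = 2.6771, γ^t·E[r] = 0.154332, running G = 8.898892

G = 8.8989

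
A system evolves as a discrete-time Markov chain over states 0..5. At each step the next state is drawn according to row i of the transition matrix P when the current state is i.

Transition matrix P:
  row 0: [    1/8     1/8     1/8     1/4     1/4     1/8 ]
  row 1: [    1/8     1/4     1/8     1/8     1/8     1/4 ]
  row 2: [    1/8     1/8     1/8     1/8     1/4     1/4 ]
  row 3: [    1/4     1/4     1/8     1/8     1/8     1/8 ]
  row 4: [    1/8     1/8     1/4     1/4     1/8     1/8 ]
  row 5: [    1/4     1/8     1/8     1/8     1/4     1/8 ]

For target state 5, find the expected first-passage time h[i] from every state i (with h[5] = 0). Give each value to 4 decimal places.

First-step conditioning: h[5] = 0; for i ≠ 5, h[i] = 1 + Σ_k P[i][k]·h[k].
  h[0] = 1 + 1/8·h[0] + 1/8·h[1] + 1/8·h[2] + 1/4·h[3] + 1/4·h[4]
  h[1] = 1 + 1/8·h[0] + 1/4·h[1] + 1/8·h[2] + 1/8·h[3] + 1/8·h[4]
  h[2] = 1 + 1/8·h[0] + 1/8·h[1] + 1/8·h[2] + 1/8·h[3] + 1/4·h[4]
  h[3] = 1 + 1/4·h[0] + 1/4·h[1] + 1/8·h[2] + 1/8·h[3] + 1/8·h[4]
  h[4] = 1 + 1/8·h[0] + 1/8·h[1] + 1/4·h[2] + 1/4·h[3] + 1/8·h[4]
Solving the 5×5 linear system over states ≠ 5 gives exactly h = [1840/303, 7922/1515, 8066/1515, 3024/505, 9074/1515, 0] (h[5] = 0 is the target).

h = [6.0726, 5.2290, 5.3241, 5.9881, 5.9894, 0.0000]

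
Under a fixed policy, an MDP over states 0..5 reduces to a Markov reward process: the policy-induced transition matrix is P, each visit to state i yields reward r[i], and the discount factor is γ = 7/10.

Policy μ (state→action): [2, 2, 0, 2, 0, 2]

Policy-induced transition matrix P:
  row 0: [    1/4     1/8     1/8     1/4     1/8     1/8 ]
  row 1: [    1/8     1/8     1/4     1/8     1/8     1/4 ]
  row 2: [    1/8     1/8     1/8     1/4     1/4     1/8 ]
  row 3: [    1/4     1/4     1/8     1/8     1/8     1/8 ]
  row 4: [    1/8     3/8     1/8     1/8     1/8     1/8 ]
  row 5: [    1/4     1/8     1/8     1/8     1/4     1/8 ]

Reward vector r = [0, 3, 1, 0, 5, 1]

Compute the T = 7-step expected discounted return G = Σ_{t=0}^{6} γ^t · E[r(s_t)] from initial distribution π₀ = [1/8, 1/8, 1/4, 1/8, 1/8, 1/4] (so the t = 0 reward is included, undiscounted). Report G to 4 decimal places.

G = 4.9812

t=0: π = [0.1250, 0.1250, 0.2500, 0.1250, 0.1250, 0.2500], E[r] = 1.5000, γ^t·E[r] = 1.500000, running G = 1.500000
t=1: π = [0.1875, 0.1719, 0.1406, 0.1719, 0.1875, 0.1406], E[r] = 1.7344, γ^t·E[r] = 1.214063, running G = 2.714063
t=2: π = [0.1875, 0.1934, 0.1465, 0.1660, 0.1602, 0.1465], E[r] = 1.6738, γ^t·E[r] = 0.820176, running G = 3.534238
t=3: π = [0.1875, 0.1858, 0.1492, 0.1667, 0.1616, 0.1492], E[r] = 1.6638, γ^t·E[r] = 0.570690, running G = 4.104928
t=4: π = [0.1879, 0.1862, 0.1482, 0.1671, 0.1623, 0.1482], E[r] = 1.6667, γ^t·E[r] = 0.400164, running G = 4.505092
t=5: π = [0.1879, 0.1865, 0.1483, 0.1670, 0.1621, 0.1483], E[r] = 1.6662, γ^t·E[r] = 0.280041, running G = 4.785133
t=6: π = [0.1879, 0.1864, 0.1483, 0.1670, 0.1621, 0.1483], E[r] = 1.6661, γ^t·E[r] = 0.196020, running G = 4.981153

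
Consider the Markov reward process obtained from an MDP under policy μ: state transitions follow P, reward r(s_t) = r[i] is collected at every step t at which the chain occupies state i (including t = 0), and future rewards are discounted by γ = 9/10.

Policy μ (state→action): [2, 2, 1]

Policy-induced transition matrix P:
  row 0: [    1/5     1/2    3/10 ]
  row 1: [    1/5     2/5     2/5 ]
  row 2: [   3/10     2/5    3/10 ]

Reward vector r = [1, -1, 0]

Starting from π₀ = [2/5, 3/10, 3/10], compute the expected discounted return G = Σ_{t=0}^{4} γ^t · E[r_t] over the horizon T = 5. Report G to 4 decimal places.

G = -0.5047

t=0: π = [0.4000, 0.3000, 0.3000], E[r] = 0.1000, γ^t·E[r] = 0.100000, running G = 0.100000
t=1: π = [0.2300, 0.4400, 0.3300], E[r] = -0.2100, γ^t·E[r] = -0.189000, running G = -0.089000
t=2: π = [0.2330, 0.4230, 0.3440], E[r] = -0.1900, γ^t·E[r] = -0.153900, running G = -0.242900
t=3: π = [0.2344, 0.4233, 0.3423], E[r] = -0.1889, γ^t·E[r] = -0.137708, running G = -0.380608
t=4: π = [0.2342, 0.4234, 0.3423], E[r] = -0.1892, γ^t·E[r] = -0.124141, running G = -0.504749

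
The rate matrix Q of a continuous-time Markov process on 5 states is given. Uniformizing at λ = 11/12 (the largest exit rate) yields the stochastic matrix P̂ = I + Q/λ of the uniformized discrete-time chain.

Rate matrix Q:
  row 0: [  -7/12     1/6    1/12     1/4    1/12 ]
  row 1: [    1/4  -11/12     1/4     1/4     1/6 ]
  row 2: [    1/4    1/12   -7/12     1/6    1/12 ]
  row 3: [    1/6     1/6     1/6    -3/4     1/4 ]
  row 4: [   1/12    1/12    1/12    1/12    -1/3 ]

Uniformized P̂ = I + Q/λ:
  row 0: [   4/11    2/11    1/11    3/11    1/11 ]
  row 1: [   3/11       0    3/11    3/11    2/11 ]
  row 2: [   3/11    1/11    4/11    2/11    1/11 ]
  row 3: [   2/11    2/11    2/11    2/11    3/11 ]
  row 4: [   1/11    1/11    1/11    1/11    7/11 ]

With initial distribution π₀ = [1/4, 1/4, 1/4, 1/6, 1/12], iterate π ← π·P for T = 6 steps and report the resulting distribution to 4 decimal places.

π = [0.2231, 0.1176, 0.1782, 0.1864, 0.2947]

t=0: π = [0.2500, 0.2500, 0.2500, 0.1667, 0.0833]
t=1: π = [0.2652, 0.1061, 0.2197, 0.2197, 0.1894]
t=2: π = [0.2424, 0.1253, 0.1901, 0.1983, 0.2438]
t=3: π = [0.2324, 0.1196, 0.1836, 0.1931, 0.2713]
t=4: π = [0.2270, 0.1187, 0.1803, 0.1891, 0.2849]
t=5: π = [0.2244, 0.1179, 0.1789, 0.1873, 0.2915]
t=6: π = [0.2231, 0.1176, 0.1782, 0.1864, 0.2947]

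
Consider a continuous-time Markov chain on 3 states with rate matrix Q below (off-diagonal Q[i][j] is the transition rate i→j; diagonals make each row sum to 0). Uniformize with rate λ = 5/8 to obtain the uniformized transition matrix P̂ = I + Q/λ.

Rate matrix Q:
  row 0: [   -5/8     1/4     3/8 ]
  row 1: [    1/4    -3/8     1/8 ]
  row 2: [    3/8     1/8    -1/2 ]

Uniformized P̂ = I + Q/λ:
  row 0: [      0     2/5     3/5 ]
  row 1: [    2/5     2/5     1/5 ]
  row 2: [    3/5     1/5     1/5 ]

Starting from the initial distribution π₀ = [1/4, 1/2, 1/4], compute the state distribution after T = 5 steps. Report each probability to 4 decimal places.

t=0: π = [0.2500, 0.5000, 0.2500]
t=1: π = [0.3500, 0.3500, 0.3000]
t=2: π = [0.3200, 0.3400, 0.3400]
t=3: π = [0.3400, 0.3320, 0.3280]
t=4: π = [0.3296, 0.3344, 0.3360]
t=5: π = [0.3354, 0.3328, 0.3318]

π = [0.3354, 0.3328, 0.3318]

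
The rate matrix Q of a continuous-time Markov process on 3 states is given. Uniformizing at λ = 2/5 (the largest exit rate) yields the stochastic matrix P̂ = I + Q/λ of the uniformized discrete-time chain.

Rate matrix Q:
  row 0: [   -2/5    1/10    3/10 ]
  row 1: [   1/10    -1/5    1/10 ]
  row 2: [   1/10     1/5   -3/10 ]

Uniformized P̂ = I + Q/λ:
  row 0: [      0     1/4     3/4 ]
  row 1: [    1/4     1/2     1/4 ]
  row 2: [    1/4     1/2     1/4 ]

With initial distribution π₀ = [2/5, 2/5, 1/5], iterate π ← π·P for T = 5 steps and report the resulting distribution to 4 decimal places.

π = [0.1998, 0.4498, 0.3504]

t=0: π = [0.4000, 0.4000, 0.2000]
t=1: π = [0.1500, 0.4000, 0.4500]
t=2: π = [0.2125, 0.4625, 0.3250]
t=3: π = [0.1969, 0.4469, 0.3563]
t=4: π = [0.2008, 0.4508, 0.3484]
t=5: π = [0.1998, 0.4498, 0.3504]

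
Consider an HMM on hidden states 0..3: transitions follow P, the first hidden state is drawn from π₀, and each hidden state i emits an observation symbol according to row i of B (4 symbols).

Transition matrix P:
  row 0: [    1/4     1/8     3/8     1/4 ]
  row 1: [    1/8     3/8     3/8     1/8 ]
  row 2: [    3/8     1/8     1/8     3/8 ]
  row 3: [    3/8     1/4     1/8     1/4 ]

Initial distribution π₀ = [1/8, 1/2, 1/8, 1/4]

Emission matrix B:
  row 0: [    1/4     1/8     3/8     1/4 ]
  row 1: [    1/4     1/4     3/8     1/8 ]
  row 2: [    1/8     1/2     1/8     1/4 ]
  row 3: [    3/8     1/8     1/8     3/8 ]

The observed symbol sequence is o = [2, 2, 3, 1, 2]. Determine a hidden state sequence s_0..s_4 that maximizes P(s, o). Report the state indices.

path = [1, 1, 1, 2, 0]

t=0: δ = [4.688e-02, 1.875e-01, 1.562e-02, 3.125e-02]  (obs o_0=2)
t=1: δ = [8.789e-03, 2.637e-02, 8.789e-03, 2.930e-03]  ψ = [1, 1, 1, 1]  (obs o_1=2)
t=2: δ = [8.240e-04, 1.236e-03, 2.472e-03, 1.236e-03]  ψ = [1, 1, 1, 1]  (obs o_2=3)
t=3: δ = [1.159e-04, 1.159e-04, 2.317e-04, 1.159e-04]  ψ = [2, 1, 1, 2]  (obs o_3=1)
t=4: δ = [3.259e-05, 1.629e-05, 5.431e-06, 1.086e-05]  ψ = [2, 1, 0, 2]  (obs o_4=2)
backtrack: best end state = 0; path = [1, 1, 1, 2, 0]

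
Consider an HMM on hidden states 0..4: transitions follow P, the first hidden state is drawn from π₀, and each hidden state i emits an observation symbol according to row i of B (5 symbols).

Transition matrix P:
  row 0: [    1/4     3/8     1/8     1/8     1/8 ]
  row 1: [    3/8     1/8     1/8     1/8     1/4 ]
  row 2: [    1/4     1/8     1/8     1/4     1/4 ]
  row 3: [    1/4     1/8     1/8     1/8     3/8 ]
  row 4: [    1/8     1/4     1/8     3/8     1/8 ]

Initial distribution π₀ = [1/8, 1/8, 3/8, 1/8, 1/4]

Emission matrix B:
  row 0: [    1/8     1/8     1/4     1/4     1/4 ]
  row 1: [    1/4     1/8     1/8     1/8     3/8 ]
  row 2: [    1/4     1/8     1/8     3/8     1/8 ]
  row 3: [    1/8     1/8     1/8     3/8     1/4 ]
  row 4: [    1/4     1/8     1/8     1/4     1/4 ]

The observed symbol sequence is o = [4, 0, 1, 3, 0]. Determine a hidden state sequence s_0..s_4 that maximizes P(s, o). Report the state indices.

path = [4, 3, 4, 3, 4]

t=0: δ = [3.125e-02, 4.688e-02, 4.688e-02, 3.125e-02, 6.250e-02]  (obs o_0=4)
t=1: δ = [2.197e-03, 3.906e-03, 1.953e-03, 2.930e-03, 2.930e-03]  ψ = [1, 4, 4, 4, 1]  (obs o_1=0)
t=2: δ = [1.831e-04, 1.030e-04, 6.104e-05, 1.373e-04, 1.373e-04]  ψ = [1, 0, 1, 4, 3]  (obs o_2=1)
t=3: δ = [1.144e-05, 8.583e-06, 8.583e-06, 1.931e-05, 1.287e-05]  ψ = [0, 0, 0, 4, 3]  (obs o_3=3)
t=4: δ = [6.035e-07, 1.073e-06, 6.035e-07, 6.035e-07, 1.810e-06]  ψ = [3, 0, 3, 4, 3]  (obs o_4=0)
backtrack: best end state = 4; path = [4, 3, 4, 3, 4]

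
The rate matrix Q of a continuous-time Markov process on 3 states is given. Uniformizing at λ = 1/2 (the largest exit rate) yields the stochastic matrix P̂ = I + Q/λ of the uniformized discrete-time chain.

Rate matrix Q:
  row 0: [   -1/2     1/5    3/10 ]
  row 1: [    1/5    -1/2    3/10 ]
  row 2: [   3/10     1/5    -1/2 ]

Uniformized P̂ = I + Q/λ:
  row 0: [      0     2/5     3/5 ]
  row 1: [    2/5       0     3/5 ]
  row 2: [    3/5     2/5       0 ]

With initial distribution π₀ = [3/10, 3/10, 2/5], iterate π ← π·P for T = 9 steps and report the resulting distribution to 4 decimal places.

π = [0.3395, 0.2857, 0.3747]

t=0: π = [0.3000, 0.3000, 0.4000]
t=1: π = [0.3600, 0.2800, 0.3600]
t=2: π = [0.3280, 0.2880, 0.3840]
t=3: π = [0.3456, 0.2848, 0.3696]
t=4: π = [0.3357, 0.2861, 0.3782]
t=5: π = [0.3414, 0.2856, 0.3731]
t=6: π = [0.3381, 0.2858, 0.3762]
t=7: π = [0.3400, 0.2857, 0.3743]
t=8: π = [0.3389, 0.2857, 0.3754]
t=9: π = [0.3395, 0.2857, 0.3747]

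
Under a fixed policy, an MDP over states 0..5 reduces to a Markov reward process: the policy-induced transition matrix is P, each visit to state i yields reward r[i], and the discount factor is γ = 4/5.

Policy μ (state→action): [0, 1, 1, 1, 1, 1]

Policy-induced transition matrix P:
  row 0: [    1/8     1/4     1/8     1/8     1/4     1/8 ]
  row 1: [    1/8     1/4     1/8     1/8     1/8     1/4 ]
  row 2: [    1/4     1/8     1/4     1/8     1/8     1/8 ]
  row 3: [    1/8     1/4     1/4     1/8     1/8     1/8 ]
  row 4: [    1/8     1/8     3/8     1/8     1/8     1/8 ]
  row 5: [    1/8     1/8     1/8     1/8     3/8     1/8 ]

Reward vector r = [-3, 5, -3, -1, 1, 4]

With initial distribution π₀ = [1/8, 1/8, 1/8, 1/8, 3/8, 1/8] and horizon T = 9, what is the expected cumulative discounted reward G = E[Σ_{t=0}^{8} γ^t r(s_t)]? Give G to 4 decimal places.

t=0: π = [0.1250, 0.1250, 0.1250, 0.1250, 0.3750, 0.1250], E[r] = 0.6250, γ^t·E[r] = 0.625000, running G = 0.625000
t=1: π = [0.1406, 0.1719, 0.2500, 0.1250, 0.1719, 0.1406], E[r] = 0.2969, γ^t·E[r] = 0.237500, running G = 0.862500
t=2: π = [0.1563, 0.1797, 0.2148, 0.1250, 0.1777, 0.1465], E[r] = 0.4238, γ^t·E[r] = 0.271250, running G = 1.133750
t=3: π = [0.1519, 0.1826, 0.2119, 0.1250, 0.1812, 0.1475], E[r] = 0.4678, γ^t·E[r] = 0.239500, running G = 1.373250
t=4: π = [0.1515, 0.1824, 0.2124, 0.1250, 0.1808, 0.1478], E[r] = 0.4677, γ^t·E[r] = 0.191550, running G = 1.564800
t=5: π = [0.1516, 0.1824, 0.2124, 0.1250, 0.1809, 0.1478], E[r] = 0.4671, γ^t·E[r] = 0.153068, running G = 1.717868
t=6: π = [0.1515, 0.1824, 0.2124, 0.1250, 0.1809, 0.1478], E[r] = 0.4671, γ^t·E[r] = 0.122438, running G = 1.840306
t=7: π = [0.1515, 0.1824, 0.2124, 0.1250, 0.1809, 0.1478], E[r] = 0.4671, γ^t·E[r] = 0.097948, running G = 1.938254
t=8: π = [0.1515, 0.1824, 0.2124, 0.1250, 0.1809, 0.1478], E[r] = 0.4671, γ^t·E[r] = 0.078358, running G = 2.016612

G = 2.0166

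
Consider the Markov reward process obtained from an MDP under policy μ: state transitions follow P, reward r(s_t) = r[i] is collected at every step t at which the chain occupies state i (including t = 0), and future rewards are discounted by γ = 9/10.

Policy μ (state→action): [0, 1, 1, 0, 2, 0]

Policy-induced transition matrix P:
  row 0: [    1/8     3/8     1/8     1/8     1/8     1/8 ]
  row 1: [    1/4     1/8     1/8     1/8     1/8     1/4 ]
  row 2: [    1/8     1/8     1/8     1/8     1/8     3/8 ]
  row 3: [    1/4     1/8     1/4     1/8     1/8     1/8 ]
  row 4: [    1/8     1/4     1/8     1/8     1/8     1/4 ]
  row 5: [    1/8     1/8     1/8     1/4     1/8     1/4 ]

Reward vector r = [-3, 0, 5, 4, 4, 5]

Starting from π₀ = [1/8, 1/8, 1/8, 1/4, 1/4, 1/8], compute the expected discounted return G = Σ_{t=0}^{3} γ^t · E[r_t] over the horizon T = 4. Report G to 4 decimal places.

t=0: π = [0.1250, 0.1250, 0.1250, 0.2500, 0.2500, 0.1250], E[r] = 2.8750, γ^t·E[r] = 2.875000, running G = 2.875000
t=1: π = [0.1719, 0.1875, 0.1563, 0.1406, 0.1250, 0.2188], E[r] = 2.4219, γ^t·E[r] = 2.179688, running G = 5.054688
t=2: π = [0.1660, 0.1836, 0.1426, 0.1523, 0.1250, 0.2305], E[r] = 2.4766, γ^t·E[r] = 2.006016, running G = 7.060703
t=3: π = [0.1670, 0.1821, 0.1440, 0.1538, 0.1250, 0.2280], E[r] = 2.4746, γ^t·E[r] = 1.803990, running G = 8.864693

G = 8.8647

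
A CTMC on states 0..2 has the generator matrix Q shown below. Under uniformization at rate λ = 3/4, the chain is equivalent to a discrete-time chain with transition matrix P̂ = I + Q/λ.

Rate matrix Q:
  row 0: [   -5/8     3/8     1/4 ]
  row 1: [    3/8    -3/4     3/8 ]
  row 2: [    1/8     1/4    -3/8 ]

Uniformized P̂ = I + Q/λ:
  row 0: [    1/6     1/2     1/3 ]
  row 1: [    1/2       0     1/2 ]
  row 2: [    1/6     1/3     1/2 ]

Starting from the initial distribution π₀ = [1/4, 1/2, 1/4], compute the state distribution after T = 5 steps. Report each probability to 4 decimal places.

π = [0.2634, 0.2792, 0.4574]

t=0: π = [0.2500, 0.5000, 0.2500]
t=1: π = [0.3333, 0.2083, 0.4583]
t=2: π = [0.2361, 0.3194, 0.4444]
t=3: π = [0.2731, 0.2662, 0.4606]
t=4: π = [0.2554, 0.2901, 0.4545]
t=5: π = [0.2634, 0.2792, 0.4574]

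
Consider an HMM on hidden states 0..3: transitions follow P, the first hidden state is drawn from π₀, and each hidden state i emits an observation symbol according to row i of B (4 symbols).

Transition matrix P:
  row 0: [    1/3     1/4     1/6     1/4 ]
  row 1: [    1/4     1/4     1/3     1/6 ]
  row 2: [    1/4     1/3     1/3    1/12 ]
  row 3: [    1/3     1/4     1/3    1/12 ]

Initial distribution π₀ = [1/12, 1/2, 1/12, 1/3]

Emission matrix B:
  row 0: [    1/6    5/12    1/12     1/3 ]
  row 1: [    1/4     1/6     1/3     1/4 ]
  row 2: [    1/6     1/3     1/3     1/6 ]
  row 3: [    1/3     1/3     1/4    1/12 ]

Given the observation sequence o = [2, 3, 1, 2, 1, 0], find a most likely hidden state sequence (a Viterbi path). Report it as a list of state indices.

path = [1, 0, 0, 1, 2, 1]

t=0: δ = [6.944e-03, 1.667e-01, 2.778e-02, 8.333e-02]  (obs o_0=2)
t=1: δ = [1.389e-02, 1.042e-02, 9.259e-03, 2.315e-03]  ψ = [1, 1, 1, 1]  (obs o_1=3)
t=2: δ = [1.929e-03, 5.787e-04, 1.157e-03, 1.157e-03]  ψ = [0, 0, 1, 0]  (obs o_2=1)
t=3: δ = [5.358e-05, 1.608e-04, 1.286e-04, 1.206e-04]  ψ = [0, 0, 2, 0]  (obs o_3=2)
t=4: δ = [1.674e-05, 7.144e-06, 1.786e-05, 8.931e-06]  ψ = [1, 2, 1, 1]  (obs o_4=1)
t=5: δ = [9.303e-07, 1.488e-06, 9.923e-07, 1.395e-06]  ψ = [0, 2, 2, 0]  (obs o_5=0)
backtrack: best end state = 1; path = [1, 0, 0, 1, 2, 1]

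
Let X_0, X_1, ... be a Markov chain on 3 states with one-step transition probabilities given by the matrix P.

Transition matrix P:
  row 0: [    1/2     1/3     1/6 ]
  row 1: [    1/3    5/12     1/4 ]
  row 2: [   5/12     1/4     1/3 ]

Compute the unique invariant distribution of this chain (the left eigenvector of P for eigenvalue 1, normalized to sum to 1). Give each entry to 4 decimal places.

π = [0.4234, 0.3423, 0.2342]

Balance equations π_j = Σ_i π_i·P[i][j]:
  π_0 = 1/2·π_0 + 1/3·π_1 + 5/12·π_2
  π_1 = 1/3·π_0 + 5/12·π_1 + 1/4·π_2
  normalize: π_0 + π_1 + π_2 = 1
Solving the linear system gives exactly π = [47/111, 38/111, 26/111].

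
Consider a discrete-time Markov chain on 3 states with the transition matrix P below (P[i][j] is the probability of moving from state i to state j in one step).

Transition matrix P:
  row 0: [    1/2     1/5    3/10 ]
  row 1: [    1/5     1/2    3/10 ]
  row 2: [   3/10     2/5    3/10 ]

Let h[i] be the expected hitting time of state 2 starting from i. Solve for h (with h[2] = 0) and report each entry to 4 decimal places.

First-step conditioning: h[2] = 0; for i ≠ 2, h[i] = 1 + Σ_k P[i][k]·h[k].
  h[0] = 1 + 1/2·h[0] + 1/5·h[1]
  h[1] = 1 + 1/5·h[0] + 1/2·h[1]
Solving the 2×2 linear system over states ≠ 2 gives exactly h = [10/3, 10/3, 0] (h[2] = 0 is the target).

h = [3.3333, 3.3333, 0.0000]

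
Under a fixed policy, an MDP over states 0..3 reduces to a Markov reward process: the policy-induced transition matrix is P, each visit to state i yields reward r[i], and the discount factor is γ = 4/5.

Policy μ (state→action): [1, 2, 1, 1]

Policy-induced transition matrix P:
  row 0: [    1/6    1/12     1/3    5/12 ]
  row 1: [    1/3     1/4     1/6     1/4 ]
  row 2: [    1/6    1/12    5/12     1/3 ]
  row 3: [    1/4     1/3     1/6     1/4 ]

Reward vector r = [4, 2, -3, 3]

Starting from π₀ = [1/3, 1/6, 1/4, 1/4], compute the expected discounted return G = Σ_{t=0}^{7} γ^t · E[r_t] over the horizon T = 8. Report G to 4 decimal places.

t=0: π = [0.3333, 0.1667, 0.2500, 0.2500], E[r] = 1.6667, γ^t·E[r] = 1.666667, running G = 1.666667
t=1: π = [0.2153, 0.1736, 0.2847, 0.3264], E[r] = 1.3333, γ^t·E[r] = 1.066667, running G = 2.733333
t=2: π = [0.2228, 0.1939, 0.2737, 0.3096], E[r] = 1.3866, γ^t·E[r] = 0.887407, running G = 3.620741
t=3: π = [0.2248, 0.1930, 0.2722, 0.3099], E[r] = 1.3983, γ^t·E[r] = 0.715951, running G = 4.336691
t=4: π = [0.2247, 0.1930, 0.2722, 0.3101], E[r] = 1.3986, γ^t·E[r] = 0.572846, running G = 4.909537
t=5: π = [0.2247, 0.1930, 0.2722, 0.3101], E[r] = 1.3987, γ^t·E[r] = 0.458323, running G = 5.367860
t=6: π = [0.2247, 0.1930, 0.2722, 0.3101], E[r] = 1.3987, γ^t·E[r] = 0.366669, running G = 5.734529
t=7: π = [0.2247, 0.1930, 0.2722, 0.3101], E[r] = 1.3987, γ^t·E[r] = 0.293336, running G = 6.027865

G = 6.0279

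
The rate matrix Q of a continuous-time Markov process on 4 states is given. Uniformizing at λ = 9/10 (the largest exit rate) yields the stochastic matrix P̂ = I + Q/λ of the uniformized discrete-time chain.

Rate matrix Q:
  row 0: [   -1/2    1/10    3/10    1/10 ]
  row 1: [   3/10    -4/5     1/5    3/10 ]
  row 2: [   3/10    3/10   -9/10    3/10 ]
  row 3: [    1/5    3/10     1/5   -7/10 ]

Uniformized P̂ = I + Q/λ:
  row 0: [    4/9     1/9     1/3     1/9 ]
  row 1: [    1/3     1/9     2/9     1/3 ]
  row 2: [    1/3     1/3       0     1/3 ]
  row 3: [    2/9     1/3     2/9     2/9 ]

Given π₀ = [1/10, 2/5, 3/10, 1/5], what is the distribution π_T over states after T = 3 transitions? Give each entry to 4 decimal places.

π = [0.3453, 0.2112, 0.2106, 0.2329]

t=0: π = [0.1000, 0.4000, 0.3000, 0.2000]
t=1: π = [0.3222, 0.2222, 0.1667, 0.2889]
t=2: π = [0.3370, 0.2123, 0.2210, 0.2296]
t=3: π = [0.3453, 0.2112, 0.2106, 0.2329]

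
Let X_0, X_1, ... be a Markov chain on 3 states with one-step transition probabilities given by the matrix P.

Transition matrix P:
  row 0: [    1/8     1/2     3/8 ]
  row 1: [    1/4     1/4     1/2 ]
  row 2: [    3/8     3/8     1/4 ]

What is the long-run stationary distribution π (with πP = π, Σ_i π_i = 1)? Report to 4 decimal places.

π = [0.2637, 0.3626, 0.3736]

Balance equations π_j = Σ_i π_i·P[i][j]:
  π_0 = 1/8·π_0 + 1/4·π_1 + 3/8·π_2
  π_1 = 1/2·π_0 + 1/4·π_1 + 3/8·π_2
  normalize: π_0 + π_1 + π_2 = 1
Solving the linear system gives exactly π = [24/91, 33/91, 34/91].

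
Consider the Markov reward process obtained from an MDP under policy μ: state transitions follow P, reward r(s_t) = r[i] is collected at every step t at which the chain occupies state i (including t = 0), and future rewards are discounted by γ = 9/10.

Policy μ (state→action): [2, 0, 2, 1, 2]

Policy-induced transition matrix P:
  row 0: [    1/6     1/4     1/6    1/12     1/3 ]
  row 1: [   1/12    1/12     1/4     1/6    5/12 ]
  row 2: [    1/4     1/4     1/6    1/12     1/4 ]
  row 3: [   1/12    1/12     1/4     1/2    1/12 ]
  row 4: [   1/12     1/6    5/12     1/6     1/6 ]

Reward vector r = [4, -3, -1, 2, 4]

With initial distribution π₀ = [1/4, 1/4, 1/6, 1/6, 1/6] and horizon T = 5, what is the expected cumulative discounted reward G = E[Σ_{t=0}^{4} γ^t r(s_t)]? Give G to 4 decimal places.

t=0: π = [0.2500, 0.2500, 0.1667, 0.1667, 0.1667], E[r] = 1.0833, γ^t·E[r] = 1.083333, running G = 1.083333
t=1: π = [0.1319, 0.1667, 0.2431, 0.1875, 0.2708], E[r] = 1.2431, γ^t·E[r] = 1.118750, running G = 2.202083
t=2: π = [0.1348, 0.1684, 0.2639, 0.1979, 0.2350], E[r] = 1.1059, γ^t·E[r] = 0.895781, running G = 3.097865
t=3: π = [0.1386, 0.1694, 0.2559, 0.1994, 0.2367], E[r] = 1.1359, γ^t·E[r] = 0.828105, running G = 3.925970
t=4: π = [0.1375, 0.1688, 0.2566, 0.2003, 0.2368], E[r] = 1.1349, γ^t·E[r] = 0.744607, running G = 4.670577

G = 4.6706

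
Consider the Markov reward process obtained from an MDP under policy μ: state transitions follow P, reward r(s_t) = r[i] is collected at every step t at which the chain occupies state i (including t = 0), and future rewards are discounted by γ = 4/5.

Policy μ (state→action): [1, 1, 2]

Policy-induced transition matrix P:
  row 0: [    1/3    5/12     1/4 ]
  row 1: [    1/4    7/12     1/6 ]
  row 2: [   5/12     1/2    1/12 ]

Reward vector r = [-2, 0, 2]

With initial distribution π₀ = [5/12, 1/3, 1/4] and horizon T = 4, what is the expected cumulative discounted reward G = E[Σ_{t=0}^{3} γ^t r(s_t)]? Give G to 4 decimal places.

G = -0.8622

t=0: π = [0.4167, 0.3333, 0.2500], E[r] = -0.3333, γ^t·E[r] = -0.333333, running G = -0.333333
t=1: π = [0.3264, 0.4931, 0.1806], E[r] = -0.2917, γ^t·E[r] = -0.233333, running G = -0.566667
t=2: π = [0.3073, 0.5139, 0.1788], E[r] = -0.2569, γ^t·E[r] = -0.164444, running G = -0.731111
t=3: π = [0.3054, 0.5172, 0.1774], E[r] = -0.2561, γ^t·E[r] = -0.131111, running G = -0.862222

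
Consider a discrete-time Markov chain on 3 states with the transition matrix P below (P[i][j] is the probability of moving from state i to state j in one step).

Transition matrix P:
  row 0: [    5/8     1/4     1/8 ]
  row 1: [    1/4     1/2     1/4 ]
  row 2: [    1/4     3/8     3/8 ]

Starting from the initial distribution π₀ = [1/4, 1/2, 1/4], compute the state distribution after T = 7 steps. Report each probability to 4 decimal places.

π = [0.3998, 0.3715, 0.2286]

t=0: π = [0.2500, 0.5000, 0.2500]
t=1: π = [0.3438, 0.4063, 0.2500]
t=2: π = [0.3789, 0.3828, 0.2383]
t=3: π = [0.3921, 0.3755, 0.2324]
t=4: π = [0.3970, 0.3729, 0.2300]
t=5: π = [0.3989, 0.3720, 0.2291]
t=6: π = [0.3996, 0.3716, 0.2288]
t=7: π = [0.3998, 0.3715, 0.2286]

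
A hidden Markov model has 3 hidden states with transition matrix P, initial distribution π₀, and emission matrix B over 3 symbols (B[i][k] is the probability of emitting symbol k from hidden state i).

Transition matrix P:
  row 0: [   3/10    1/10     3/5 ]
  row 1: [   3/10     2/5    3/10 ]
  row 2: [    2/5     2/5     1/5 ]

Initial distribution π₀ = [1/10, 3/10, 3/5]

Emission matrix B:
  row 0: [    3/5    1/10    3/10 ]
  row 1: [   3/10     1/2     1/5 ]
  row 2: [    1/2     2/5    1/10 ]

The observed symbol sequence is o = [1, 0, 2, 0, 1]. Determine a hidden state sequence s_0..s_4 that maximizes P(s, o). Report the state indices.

t=0: δ = [1.000e-02, 1.500e-01, 2.400e-01]  (obs o_0=1)
t=1: δ = [5.760e-02, 2.880e-02, 2.400e-02]  ψ = [2, 2, 2]  (obs o_1=0)
t=2: δ = [5.184e-03, 2.304e-03, 3.456e-03]  ψ = [0, 1, 0]  (obs o_2=2)
t=3: δ = [9.331e-04, 4.147e-04, 1.555e-03]  ψ = [0, 2, 0]  (obs o_3=0)
t=4: δ = [6.221e-05, 3.110e-04, 2.239e-04]  ψ = [2, 2, 0]  (obs o_4=1)
backtrack: best end state = 1; path = [2, 0, 0, 2, 1]

path = [2, 0, 0, 2, 1]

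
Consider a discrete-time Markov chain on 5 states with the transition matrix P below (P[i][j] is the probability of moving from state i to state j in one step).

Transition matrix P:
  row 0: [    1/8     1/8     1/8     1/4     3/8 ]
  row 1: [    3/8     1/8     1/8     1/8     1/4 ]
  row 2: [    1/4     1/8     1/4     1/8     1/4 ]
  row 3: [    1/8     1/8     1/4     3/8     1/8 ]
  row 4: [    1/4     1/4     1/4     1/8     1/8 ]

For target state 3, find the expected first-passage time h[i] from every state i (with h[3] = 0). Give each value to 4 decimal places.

h = [5.7357, 6.3641, 6.4539, 0.0000, 6.4439]

First-step conditioning: h[3] = 0; for i ≠ 3, h[i] = 1 + Σ_k P[i][k]·h[k].
  h[0] = 1 + 1/8·h[0] + 1/8·h[1] + 1/8·h[2] + 3/8·h[4]
  h[1] = 1 + 3/8·h[0] + 1/8·h[1] + 1/8·h[2] + 1/4·h[4]
  h[2] = 1 + 1/4·h[0] + 1/8·h[1] + 1/4·h[2] + 1/4·h[4]
  h[4] = 1 + 1/4·h[0] + 1/4·h[1] + 1/4·h[2] + 1/8·h[4]
Solving the 4×4 linear system over states ≠ 3 gives exactly h = [2300/401, 2552/401, 2588/401, 0, 2584/401] (h[3] = 0 is the target).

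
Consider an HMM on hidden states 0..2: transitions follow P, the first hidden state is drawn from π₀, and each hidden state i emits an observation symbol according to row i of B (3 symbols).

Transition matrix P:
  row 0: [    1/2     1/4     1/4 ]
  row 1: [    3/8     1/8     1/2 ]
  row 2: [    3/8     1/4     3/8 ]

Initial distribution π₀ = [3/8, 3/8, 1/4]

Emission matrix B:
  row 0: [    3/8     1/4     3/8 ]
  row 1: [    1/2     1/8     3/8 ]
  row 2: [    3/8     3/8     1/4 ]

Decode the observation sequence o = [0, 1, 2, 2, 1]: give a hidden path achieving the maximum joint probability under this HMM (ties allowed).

t=0: δ = [1.406e-01, 1.875e-01, 9.375e-02]  (obs o_0=0)
t=1: δ = [1.758e-02, 4.395e-03, 3.516e-02]  ψ = [0, 0, 1]  (obs o_1=1)
t=2: δ = [4.944e-03, 3.296e-03, 3.296e-03]  ψ = [2, 2, 2]  (obs o_2=2)
t=3: δ = [9.270e-04, 4.635e-04, 4.120e-04]  ψ = [0, 0, 1]  (obs o_3=2)
t=4: δ = [1.159e-04, 2.897e-05, 8.690e-05]  ψ = [0, 0, 0]  (obs o_4=1)
backtrack: best end state = 0; path = [1, 2, 0, 0, 0]

path = [1, 2, 0, 0, 0]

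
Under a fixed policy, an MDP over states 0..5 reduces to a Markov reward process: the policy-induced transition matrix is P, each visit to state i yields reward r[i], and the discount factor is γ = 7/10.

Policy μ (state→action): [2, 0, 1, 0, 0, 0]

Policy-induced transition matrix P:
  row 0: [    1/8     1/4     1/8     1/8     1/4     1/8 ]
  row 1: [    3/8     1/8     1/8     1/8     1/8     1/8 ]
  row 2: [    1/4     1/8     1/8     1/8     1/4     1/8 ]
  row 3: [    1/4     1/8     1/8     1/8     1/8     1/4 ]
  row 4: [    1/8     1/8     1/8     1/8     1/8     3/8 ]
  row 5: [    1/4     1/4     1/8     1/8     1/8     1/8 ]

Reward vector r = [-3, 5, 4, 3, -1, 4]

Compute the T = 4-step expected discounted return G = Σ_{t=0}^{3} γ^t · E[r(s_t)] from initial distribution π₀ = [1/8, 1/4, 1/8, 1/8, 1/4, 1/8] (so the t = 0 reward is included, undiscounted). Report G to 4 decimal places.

t=0: π = [0.1250, 0.2500, 0.1250, 0.1250, 0.2500, 0.1250], E[r] = 2.0000, γ^t·E[r] = 2.000000, running G = 2.000000
t=1: π = [0.2344, 0.1563, 0.1250, 0.1250, 0.1563, 0.2031], E[r] = 1.6094, γ^t·E[r] = 1.126563, running G = 3.126563
t=2: π = [0.2207, 0.1797, 0.1250, 0.1250, 0.1699, 0.1797], E[r] = 1.6602, γ^t·E[r] = 0.813477, running G = 3.940039
t=3: π = [0.2236, 0.1750, 0.1250, 0.1250, 0.1682, 0.1831], E[r] = 1.6436, γ^t·E[r] = 0.563739, running G = 4.503778

G = 4.5038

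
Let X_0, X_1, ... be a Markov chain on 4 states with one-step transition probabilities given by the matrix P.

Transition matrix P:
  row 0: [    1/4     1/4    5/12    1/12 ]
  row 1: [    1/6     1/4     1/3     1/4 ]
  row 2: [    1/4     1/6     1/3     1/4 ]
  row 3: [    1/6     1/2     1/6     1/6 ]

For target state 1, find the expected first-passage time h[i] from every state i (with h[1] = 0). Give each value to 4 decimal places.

h = [3.8534, 0.0000, 3.9828, 2.7672]

First-step conditioning: h[1] = 0; for i ≠ 1, h[i] = 1 + Σ_k P[i][k]·h[k].
  h[0] = 1 + 1/4·h[0] + 5/12·h[2] + 1/12·h[3]
  h[2] = 1 + 1/4·h[0] + 1/3·h[2] + 1/4·h[3]
  h[3] = 1 + 1/6·h[0] + 1/6·h[2] + 1/6·h[3]
Solving the 3×3 linear system over states ≠ 1 gives exactly h = [447/116, 0, 231/58, 321/116] (h[1] = 0 is the target).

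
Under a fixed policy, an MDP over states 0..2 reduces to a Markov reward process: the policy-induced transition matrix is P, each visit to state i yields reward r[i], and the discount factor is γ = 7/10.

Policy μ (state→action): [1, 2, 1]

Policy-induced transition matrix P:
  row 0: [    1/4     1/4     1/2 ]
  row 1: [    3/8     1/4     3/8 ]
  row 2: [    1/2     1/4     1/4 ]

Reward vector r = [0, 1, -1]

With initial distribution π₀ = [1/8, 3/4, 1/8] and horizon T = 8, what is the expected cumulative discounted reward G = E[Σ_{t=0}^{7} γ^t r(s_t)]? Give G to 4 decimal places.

G = 0.3574

t=0: π = [0.1250, 0.7500, 0.1250], E[r] = 0.6250, γ^t·E[r] = 0.625000, running G = 0.625000
t=1: π = [0.3750, 0.2500, 0.3750], E[r] = -0.1250, γ^t·E[r] = -0.087500, running G = 0.537500
t=2: π = [0.3750, 0.2500, 0.3750], E[r] = -0.1250, γ^t·E[r] = -0.061250, running G = 0.476250
t=3: π = [0.3750, 0.2500, 0.3750], E[r] = -0.1250, γ^t·E[r] = -0.042875, running G = 0.433375
t=4: π = [0.3750, 0.2500, 0.3750], E[r] = -0.1250, γ^t·E[r] = -0.030013, running G = 0.403363
t=5: π = [0.3750, 0.2500, 0.3750], E[r] = -0.1250, γ^t·E[r] = -0.021009, running G = 0.382354
t=6: π = [0.3750, 0.2500, 0.3750], E[r] = -0.1250, γ^t·E[r] = -0.014706, running G = 0.367648
t=7: π = [0.3750, 0.2500, 0.3750], E[r] = -0.1250, γ^t·E[r] = -0.010294, running G = 0.357353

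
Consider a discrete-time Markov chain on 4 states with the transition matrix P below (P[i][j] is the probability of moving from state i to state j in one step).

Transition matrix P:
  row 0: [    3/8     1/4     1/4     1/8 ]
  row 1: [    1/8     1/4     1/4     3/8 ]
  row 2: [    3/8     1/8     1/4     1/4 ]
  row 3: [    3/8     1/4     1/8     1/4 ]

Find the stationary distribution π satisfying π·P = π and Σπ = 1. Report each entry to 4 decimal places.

π = [0.3194, 0.2225, 0.2203, 0.2379]

Balance equations π_j = Σ_i π_i·P[i][j]:
  π_0 = 3/8·π_0 + 1/8·π_1 + 3/8·π_2 + 3/8·π_3
  π_1 = 1/4·π_0 + 1/4·π_1 + 1/8·π_2 + 1/4·π_3
  π_2 = 1/4·π_0 + 1/4·π_1 + 1/4·π_2 + 1/8·π_3
  normalize: π_0 + π_1 + π_2 + π_3 = 1
Solving the linear system gives exactly π = [145/454, 101/454, 50/227, 54/227].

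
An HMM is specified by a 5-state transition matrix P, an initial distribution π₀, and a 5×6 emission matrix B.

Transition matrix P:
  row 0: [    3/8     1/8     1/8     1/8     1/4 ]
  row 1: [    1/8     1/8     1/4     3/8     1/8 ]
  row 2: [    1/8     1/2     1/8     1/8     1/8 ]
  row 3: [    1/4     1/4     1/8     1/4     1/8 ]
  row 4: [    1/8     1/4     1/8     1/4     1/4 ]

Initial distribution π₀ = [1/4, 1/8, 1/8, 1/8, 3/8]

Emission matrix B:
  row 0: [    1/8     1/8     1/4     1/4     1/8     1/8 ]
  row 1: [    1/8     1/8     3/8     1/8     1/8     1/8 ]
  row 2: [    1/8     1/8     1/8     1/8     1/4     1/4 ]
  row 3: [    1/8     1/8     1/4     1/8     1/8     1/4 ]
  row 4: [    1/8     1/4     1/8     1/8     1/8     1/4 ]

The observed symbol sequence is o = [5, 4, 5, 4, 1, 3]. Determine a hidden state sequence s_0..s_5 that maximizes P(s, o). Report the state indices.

path = [4, 1, 3, 0, 0, 0]

t=0: δ = [3.125e-02, 1.562e-02, 3.125e-02, 3.125e-02, 9.375e-02]  (obs o_0=5)
t=1: δ = [1.465e-03, 2.930e-03, 2.930e-03, 2.930e-03, 2.930e-03]  ψ = [0, 4, 4, 4, 4]  (obs o_1=4)
t=2: δ = [9.155e-05, 1.831e-04, 1.831e-04, 2.747e-04, 1.831e-04]  ψ = [3, 2, 1, 1, 4]  (obs o_2=5)
t=3: δ = [8.583e-06, 1.144e-05, 1.144e-05, 8.583e-06, 5.722e-06]  ψ = [3, 2, 1, 1, 4]  (obs o_3=4)
t=4: δ = [4.023e-07, 7.153e-07, 3.576e-07, 5.364e-07, 5.364e-07]  ψ = [0, 2, 1, 1, 0]  (obs o_4=1)
t=5: δ = [3.772e-08, 2.235e-08, 2.235e-08, 3.353e-08, 1.676e-08]  ψ = [0, 2, 1, 1, 4]  (obs o_5=3)
backtrack: best end state = 0; path = [4, 1, 3, 0, 0, 0]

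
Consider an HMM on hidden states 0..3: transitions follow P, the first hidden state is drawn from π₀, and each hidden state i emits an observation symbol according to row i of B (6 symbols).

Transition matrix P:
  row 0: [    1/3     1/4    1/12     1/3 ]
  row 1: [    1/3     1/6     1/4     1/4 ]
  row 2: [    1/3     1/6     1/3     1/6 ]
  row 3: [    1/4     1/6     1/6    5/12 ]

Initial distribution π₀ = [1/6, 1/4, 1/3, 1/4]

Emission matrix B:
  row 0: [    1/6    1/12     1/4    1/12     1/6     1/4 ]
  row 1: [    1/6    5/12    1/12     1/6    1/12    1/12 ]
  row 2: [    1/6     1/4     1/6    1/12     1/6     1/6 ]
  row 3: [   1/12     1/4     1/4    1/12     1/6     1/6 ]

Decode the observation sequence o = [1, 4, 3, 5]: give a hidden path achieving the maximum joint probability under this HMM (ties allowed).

path = [1, 0, 1, 0]

t=0: δ = [1.389e-02, 1.042e-01, 8.333e-02, 6.250e-02]  (obs o_0=1)
t=1: δ = [5.787e-03, 1.447e-03, 4.630e-03, 4.340e-03]  ψ = [1, 1, 2, 1]  (obs o_1=4)
t=2: δ = [1.608e-04, 2.411e-04, 1.286e-04, 1.608e-04]  ψ = [0, 0, 2, 0]  (obs o_2=3)
t=3: δ = [2.009e-05, 3.349e-06, 1.005e-05, 1.116e-05]  ψ = [1, 0, 1, 3]  (obs o_3=5)
backtrack: best end state = 0; path = [1, 0, 1, 0]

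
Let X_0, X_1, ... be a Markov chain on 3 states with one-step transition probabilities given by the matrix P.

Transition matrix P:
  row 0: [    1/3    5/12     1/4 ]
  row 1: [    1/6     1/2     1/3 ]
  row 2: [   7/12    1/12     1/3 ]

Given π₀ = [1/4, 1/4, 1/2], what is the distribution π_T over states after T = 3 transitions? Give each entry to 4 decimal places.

π = [0.3521, 0.3451, 0.3028]

t=0: π = [0.2500, 0.2500, 0.5000]
t=1: π = [0.4167, 0.2708, 0.3125]
t=2: π = [0.3663, 0.3351, 0.2986]
t=3: π = [0.3521, 0.3451, 0.3028]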